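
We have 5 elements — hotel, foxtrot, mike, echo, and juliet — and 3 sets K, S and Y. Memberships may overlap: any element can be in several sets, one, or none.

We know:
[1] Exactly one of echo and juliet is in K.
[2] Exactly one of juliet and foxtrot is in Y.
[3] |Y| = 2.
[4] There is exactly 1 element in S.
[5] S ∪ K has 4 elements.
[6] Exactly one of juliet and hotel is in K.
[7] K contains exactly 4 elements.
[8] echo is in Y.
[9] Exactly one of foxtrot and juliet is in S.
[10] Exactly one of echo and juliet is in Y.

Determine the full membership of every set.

K = {echo, foxtrot, hotel, mike}; S = {foxtrot}; Y = {echo, foxtrot}

From (8): echo ∈ Y.
(10) (exactly one): juliet ∉ Y.
(2) (exactly one): foxtrot ∈ Y.
(3): Y already has 2, so the rest are out.
Suppose hotel ∉ K: no assignment then satisfies all the clues, so hotel ∈ K.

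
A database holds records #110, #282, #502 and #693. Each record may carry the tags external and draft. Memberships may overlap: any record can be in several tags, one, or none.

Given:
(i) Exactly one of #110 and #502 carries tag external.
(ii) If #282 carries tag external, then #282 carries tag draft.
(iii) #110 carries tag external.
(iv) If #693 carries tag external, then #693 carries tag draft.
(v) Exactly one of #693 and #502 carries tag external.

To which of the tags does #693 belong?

From (iii): #110 ∈ external.
(i) (exactly one): #502 ∉ external.
(v) (exactly one): #693 ∈ external.
(iv): #693 ∈ draft.

#693: draft, external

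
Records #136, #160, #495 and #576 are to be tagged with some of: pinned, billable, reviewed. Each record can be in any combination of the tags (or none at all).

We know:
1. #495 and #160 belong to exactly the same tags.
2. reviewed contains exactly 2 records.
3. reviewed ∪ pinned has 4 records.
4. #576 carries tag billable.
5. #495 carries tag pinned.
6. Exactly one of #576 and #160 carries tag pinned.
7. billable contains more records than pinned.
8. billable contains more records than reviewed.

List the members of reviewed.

From (4): #576 ∈ billable.
From (5): #495 ∈ pinned.
(1): #160 matches #495: #160 ∈ pinned.
(6) (exactly one): #576 ∉ pinned.
Suppose #136 ∉ reviewed: no assignment then satisfies all the clues, so #136 ∈ reviewed.

reviewed = {#136, #576}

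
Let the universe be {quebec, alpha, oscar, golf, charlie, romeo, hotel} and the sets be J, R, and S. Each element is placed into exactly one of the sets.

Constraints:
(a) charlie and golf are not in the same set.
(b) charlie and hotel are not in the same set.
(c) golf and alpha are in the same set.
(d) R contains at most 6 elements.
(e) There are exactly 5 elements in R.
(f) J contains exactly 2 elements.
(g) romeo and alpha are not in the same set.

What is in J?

J = {charlie, romeo}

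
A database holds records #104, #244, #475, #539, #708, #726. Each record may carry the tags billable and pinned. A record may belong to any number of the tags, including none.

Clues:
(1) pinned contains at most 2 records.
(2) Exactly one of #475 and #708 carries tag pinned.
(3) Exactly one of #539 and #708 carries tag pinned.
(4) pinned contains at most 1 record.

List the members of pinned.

pinned = {#708}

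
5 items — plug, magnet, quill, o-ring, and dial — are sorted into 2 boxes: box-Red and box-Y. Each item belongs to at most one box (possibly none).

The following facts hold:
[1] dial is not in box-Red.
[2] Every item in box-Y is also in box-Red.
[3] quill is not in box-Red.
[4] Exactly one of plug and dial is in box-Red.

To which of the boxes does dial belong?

dial: none

From (1): dial ∉ box-Red.
From (3): quill ∉ box-Red.
(2) contrapositive: quill ∉ box-Y.
(2) contrapositive: dial ∉ box-Y.
(4) (exactly one): plug ∈ box-Red.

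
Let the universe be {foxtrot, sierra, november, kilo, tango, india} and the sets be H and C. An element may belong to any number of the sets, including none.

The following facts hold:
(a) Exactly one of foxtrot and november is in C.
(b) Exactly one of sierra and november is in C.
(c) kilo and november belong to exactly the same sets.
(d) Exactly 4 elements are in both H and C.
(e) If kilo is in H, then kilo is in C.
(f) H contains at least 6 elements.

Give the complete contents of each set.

H = {foxtrot, india, kilo, november, sierra, tango}; C = {india, kilo, november, tango}

(f): only 6 candidates remain for H, so all are in.
(e): kilo ∈ C.
(c): november matches kilo: november ∈ C.
(a) (exactly one): foxtrot ∉ C.
(b) (exactly one): sierra ∉ C.
Suppose tango ∉ C: no assignment then satisfies all the clues, so tango ∈ C.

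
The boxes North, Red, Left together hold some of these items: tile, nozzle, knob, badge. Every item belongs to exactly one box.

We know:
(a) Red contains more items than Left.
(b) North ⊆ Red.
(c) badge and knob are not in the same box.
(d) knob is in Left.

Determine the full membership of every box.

North = {}; Red = {badge, nozzle, tile}; Left = {knob}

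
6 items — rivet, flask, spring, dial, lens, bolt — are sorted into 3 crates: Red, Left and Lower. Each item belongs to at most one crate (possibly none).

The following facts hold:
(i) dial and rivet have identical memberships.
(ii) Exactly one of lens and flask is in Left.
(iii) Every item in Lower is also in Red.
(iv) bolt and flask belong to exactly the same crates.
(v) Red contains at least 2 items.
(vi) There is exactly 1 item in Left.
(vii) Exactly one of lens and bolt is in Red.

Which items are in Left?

Left = {lens}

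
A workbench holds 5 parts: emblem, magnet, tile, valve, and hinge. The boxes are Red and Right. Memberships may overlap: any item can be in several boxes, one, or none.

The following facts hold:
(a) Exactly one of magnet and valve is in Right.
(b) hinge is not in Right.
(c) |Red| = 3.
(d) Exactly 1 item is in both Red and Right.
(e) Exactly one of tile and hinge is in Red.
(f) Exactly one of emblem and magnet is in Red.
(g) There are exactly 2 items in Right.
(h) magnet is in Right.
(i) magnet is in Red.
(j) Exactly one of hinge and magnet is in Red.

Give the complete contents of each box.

Red = {magnet, tile, valve}; Right = {emblem, magnet}

From (b): hinge ∉ Right.
From (h): magnet ∈ Right.
From (i): magnet ∈ Red.
(a) (exactly one): valve ∉ Right.
(f) (exactly one): emblem ∉ Red.
(j) (exactly one): hinge ∉ Red.
(c): only 3 candidates remain for Red, so all are in.
Suppose emblem ∉ Right: no assignment then satisfies all the clues, so emblem ∈ Right.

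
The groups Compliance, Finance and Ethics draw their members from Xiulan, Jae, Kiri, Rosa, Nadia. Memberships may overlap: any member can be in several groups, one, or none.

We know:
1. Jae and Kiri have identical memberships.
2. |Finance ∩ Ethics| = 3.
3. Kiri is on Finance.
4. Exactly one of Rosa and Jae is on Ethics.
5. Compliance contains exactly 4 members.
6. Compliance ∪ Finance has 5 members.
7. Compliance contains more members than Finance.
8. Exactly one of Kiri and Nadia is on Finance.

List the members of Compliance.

Compliance = {Jae, Kiri, Nadia, Rosa}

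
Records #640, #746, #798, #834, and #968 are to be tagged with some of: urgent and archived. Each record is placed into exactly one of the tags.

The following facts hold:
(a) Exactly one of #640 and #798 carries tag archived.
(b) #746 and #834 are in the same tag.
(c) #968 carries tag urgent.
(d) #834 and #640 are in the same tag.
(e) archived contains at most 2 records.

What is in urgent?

From (c): #968 ∈ urgent.
Suppose #640 ∉ urgent: no assignment then satisfies all the clues, so #640 ∈ urgent.

urgent = {#640, #746, #834, #968}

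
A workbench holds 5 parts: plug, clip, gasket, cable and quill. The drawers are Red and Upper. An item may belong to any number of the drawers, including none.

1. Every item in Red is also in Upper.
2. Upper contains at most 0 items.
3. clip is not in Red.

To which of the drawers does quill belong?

quill: none

From (3): clip ∉ Red.
(2): Upper already has 0, so the rest are out.
(1) contrapositive: plug ∉ Red.
(1) contrapositive: gasket ∉ Red.
(1) contrapositive: cable ∉ Red.
(1) contrapositive: quill ∉ Red.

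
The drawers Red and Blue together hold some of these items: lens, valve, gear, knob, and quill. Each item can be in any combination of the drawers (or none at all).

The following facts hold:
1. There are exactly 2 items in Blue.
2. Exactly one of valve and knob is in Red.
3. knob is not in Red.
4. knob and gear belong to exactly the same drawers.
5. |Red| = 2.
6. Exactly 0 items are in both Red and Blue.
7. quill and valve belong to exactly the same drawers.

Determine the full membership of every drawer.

Red = {quill, valve}; Blue = {gear, knob}

From (3): knob ∉ Red.
(2) (exactly one): valve ∈ Red.
(4): gear matches knob: gear ∉ Red.
(7): quill matches valve: quill ∈ Red.
(5): Red already has 2, so the rest are out.
Suppose lens ∈ Blue: no assignment then satisfies all the clues, so lens ∉ Blue.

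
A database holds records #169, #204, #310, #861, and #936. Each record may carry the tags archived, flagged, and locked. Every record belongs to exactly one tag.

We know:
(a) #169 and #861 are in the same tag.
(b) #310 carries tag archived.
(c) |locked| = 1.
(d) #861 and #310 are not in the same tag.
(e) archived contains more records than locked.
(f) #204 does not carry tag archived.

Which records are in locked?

locked = {#204}

From (b): #310 ∈ archived.
From (f): #204 ∉ archived.
(d): #861 ∉ archived.
(a): #169 matches #861: #169 ∉ archived.
Suppose #169 ∈ locked: no assignment then satisfies all the clues, so #169 ∉ locked.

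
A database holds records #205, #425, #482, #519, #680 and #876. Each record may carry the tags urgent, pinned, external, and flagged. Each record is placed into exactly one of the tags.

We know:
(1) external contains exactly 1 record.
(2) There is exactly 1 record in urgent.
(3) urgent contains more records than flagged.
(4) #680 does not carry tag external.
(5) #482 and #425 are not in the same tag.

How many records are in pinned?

4

From (4): #680 ∉ external.
Suppose #205 ∈ flagged: no assignment then satisfies all the clues, so #205 ∉ flagged.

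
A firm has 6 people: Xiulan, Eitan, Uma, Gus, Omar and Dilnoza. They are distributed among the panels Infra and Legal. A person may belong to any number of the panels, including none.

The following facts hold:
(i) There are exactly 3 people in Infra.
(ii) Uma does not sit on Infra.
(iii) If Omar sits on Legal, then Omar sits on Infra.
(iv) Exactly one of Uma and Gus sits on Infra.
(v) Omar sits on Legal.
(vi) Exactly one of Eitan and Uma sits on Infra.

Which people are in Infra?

Infra = {Eitan, Gus, Omar}

From (ii): Uma ∉ Infra.
From (v): Omar ∈ Legal.
(iii): Omar ∈ Infra.
(iv) (exactly one): Gus ∈ Infra.
(vi) (exactly one): Eitan ∈ Infra.
(i): Infra already has 3, so the rest are out.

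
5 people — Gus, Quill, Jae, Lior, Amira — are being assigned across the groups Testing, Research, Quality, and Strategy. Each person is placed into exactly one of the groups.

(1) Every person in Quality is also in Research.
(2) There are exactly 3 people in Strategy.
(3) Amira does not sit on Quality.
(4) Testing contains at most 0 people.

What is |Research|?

2

From (3): Amira ∉ Quality.
(4): Testing already has 0, so the rest are out.
Suppose Gus ∈ Quality: no assignment then satisfies all the clues, so Gus ∉ Quality.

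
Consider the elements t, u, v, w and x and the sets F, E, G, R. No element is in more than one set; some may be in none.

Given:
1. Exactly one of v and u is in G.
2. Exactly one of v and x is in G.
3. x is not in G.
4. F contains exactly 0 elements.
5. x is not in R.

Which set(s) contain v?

From (3): x ∉ G.
From (5): x ∉ R.
(2) (exactly one): v ∈ G.
(4): F already has 0, so the rest are out.
(1) (exactly one): u ∉ G.

v: G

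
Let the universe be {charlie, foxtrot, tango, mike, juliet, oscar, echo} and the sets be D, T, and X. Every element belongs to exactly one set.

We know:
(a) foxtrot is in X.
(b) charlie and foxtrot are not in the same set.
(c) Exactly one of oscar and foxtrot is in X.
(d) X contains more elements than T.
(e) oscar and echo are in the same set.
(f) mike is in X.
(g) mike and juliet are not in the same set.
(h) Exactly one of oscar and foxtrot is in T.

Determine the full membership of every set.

D = {charlie, juliet}; T = {echo, oscar}; X = {foxtrot, mike, tango}

From (a): foxtrot ∈ X.
From (f): mike ∈ X.
(b): charlie ∉ X.
(c) (exactly one): oscar ∉ X.
(e): echo matches oscar: echo ∉ X.
(g): juliet ∉ X.
(h) (exactly one): oscar ∈ T.
(e): echo matches oscar: echo ∉ D.
(e): echo matches oscar: echo ∈ T.
Suppose charlie ∉ D: no assignment then satisfies all the clues, so charlie ∈ D.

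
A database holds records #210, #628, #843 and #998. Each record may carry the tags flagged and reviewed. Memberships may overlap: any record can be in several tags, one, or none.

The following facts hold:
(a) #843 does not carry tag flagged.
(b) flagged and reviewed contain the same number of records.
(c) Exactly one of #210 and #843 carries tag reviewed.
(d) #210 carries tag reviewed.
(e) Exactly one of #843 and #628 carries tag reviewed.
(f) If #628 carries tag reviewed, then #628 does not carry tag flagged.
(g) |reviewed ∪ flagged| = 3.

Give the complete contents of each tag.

flagged = {#210, #998}; reviewed = {#210, #628}

From (a): #843 ∉ flagged.
From (d): #210 ∈ reviewed.
(c) (exactly one): #843 ∉ reviewed.
(e) (exactly one): #628 ∈ reviewed.
(f): #628 ∉ flagged.
Suppose #210 ∉ flagged: no assignment then satisfies all the clues, so #210 ∈ flagged.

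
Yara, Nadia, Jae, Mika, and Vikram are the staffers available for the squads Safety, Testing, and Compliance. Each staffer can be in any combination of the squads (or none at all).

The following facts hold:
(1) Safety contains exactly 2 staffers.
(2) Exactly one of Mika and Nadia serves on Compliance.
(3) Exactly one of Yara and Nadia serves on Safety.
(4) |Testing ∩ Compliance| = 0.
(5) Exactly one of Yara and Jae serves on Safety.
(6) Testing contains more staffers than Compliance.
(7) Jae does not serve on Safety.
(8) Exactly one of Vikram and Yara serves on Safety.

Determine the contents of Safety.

Safety = {Mika, Yara}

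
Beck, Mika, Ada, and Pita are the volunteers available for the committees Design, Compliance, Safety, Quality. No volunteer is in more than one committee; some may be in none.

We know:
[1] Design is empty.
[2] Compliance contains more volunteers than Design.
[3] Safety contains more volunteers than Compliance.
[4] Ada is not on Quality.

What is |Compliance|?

1

From (4): Ada ∉ Quality.
(1): Design already has 0, so the rest are out.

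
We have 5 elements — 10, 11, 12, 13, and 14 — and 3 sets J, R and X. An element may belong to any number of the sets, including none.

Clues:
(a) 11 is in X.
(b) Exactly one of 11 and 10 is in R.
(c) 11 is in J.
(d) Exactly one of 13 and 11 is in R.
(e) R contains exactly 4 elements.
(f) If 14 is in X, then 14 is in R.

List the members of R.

R = {10, 12, 13, 14}

From (a): 11 ∈ X.
From (c): 11 ∈ J.
Suppose 10 ∉ R: no assignment then satisfies all the clues, so 10 ∈ R.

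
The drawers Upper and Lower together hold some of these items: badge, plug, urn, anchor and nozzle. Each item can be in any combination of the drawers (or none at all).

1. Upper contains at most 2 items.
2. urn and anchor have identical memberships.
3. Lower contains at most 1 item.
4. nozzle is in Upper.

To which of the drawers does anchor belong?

anchor: none

From (4): nozzle ∈ Upper.
Suppose anchor ∈ Upper: no assignment then satisfies all the clues, so anchor ∉ Upper.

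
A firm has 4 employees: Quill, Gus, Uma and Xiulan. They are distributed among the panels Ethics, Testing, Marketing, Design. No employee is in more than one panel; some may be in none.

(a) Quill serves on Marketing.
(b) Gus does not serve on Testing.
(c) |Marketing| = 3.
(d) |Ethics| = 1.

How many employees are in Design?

From (a): Quill ∈ Marketing.
From (b): Gus ∉ Testing.
Suppose Gus ∈ Design: no assignment then satisfies all the clues, so Gus ∉ Design.

0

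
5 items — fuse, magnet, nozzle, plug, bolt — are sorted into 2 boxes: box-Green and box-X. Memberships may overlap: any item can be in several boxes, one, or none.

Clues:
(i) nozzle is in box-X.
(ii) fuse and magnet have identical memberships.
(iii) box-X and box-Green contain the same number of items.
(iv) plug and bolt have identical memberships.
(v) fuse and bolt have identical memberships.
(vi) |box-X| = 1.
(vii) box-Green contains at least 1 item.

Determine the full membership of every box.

box-Green = {nozzle}; box-X = {nozzle}

From (i): nozzle ∈ box-X.
(vi): box-X already has 1, so the rest are out.
Suppose fuse ∈ box-Green: no assignment then satisfies all the clues, so fuse ∉ box-Green.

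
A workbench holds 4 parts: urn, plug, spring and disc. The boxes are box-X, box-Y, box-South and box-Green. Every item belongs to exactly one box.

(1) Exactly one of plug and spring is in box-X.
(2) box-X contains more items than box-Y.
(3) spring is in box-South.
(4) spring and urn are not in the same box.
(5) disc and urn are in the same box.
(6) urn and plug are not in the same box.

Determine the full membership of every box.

From (3): spring ∈ box-South.
(1) (exactly one): plug ∈ box-X.
(4): urn ∉ box-South.
(5): disc matches urn: disc ∉ box-South.
(6): urn ∉ box-X.
(5): disc matches urn: disc ∉ box-X.
Suppose urn ∈ box-Y: no assignment then satisfies all the clues, so urn ∉ box-Y.

box-X = {plug}; box-Y = {}; box-South = {spring}; box-Green = {disc, urn}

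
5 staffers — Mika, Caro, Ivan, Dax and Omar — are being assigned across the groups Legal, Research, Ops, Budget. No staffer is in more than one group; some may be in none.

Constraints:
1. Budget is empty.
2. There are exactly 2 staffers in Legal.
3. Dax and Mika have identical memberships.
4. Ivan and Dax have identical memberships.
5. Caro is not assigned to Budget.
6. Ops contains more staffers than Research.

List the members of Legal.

From (5): Caro ∉ Budget.
(1): Budget already has 0, so the rest are out.
Suppose Mika ∈ Legal: no assignment then satisfies all the clues, so Mika ∉ Legal.

Legal = {Caro, Omar}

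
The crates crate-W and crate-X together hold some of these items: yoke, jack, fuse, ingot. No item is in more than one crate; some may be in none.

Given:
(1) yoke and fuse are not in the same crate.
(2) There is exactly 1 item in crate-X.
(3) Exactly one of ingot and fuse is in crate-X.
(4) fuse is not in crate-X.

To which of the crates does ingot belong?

ingot: crate-X

From (4): fuse ∉ crate-X.
(3) (exactly one): ingot ∈ crate-X.
(2): crate-X already has 1, so the rest are out.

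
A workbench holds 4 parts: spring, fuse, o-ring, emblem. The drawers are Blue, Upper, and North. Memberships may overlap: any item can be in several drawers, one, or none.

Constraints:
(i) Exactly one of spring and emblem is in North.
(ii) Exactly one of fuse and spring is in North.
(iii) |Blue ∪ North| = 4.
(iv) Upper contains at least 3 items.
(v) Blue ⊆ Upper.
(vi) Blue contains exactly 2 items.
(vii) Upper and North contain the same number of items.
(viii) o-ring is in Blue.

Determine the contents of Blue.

Blue = {o-ring, spring}

From (viii): o-ring ∈ Blue.
(v) with o-ring ∈ Blue: o-ring ∈ Upper.
Suppose spring ∉ Blue: no assignment then satisfies all the clues, so spring ∈ Blue.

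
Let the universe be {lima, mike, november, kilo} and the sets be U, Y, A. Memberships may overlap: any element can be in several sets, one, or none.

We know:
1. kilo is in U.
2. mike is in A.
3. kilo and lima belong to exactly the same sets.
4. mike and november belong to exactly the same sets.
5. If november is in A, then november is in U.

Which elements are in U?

U = {kilo, lima, mike, november}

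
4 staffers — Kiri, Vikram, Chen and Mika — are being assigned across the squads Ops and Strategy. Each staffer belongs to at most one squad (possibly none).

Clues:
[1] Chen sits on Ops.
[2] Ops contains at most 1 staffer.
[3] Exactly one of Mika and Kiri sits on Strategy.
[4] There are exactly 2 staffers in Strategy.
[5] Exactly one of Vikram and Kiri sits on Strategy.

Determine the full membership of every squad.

From (1): Chen ∈ Ops.
(2): Ops already has 1, so the rest are out.
Suppose Kiri ∈ Strategy: no assignment then satisfies all the clues, so Kiri ∉ Strategy.

Ops = {Chen}; Strategy = {Mika, Vikram}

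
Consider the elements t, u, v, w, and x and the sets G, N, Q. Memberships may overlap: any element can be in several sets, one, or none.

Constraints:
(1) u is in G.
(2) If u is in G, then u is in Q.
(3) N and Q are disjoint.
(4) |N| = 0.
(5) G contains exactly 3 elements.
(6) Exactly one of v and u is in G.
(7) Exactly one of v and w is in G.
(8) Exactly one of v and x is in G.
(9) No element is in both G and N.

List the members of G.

G = {u, w, x}

From (1): u ∈ G.
(2): u ∈ Q.
(3) (disjoint): u ∉ N.
(4): N already has 0, so the rest are out.
(6) (exactly one): v ∉ G.
(7) (exactly one): w ∈ G.
(8) (exactly one): x ∈ G.
(5): G already has 3, so the rest are out.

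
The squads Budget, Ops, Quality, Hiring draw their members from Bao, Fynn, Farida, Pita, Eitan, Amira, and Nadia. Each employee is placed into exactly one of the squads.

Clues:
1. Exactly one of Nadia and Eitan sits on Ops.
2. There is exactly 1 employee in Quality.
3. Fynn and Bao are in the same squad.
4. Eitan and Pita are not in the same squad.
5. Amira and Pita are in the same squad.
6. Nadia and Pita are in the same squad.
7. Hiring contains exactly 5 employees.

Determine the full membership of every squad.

Budget = {}; Ops = {Eitan}; Quality = {Farida}; Hiring = {Amira, Bao, Fynn, Nadia, Pita}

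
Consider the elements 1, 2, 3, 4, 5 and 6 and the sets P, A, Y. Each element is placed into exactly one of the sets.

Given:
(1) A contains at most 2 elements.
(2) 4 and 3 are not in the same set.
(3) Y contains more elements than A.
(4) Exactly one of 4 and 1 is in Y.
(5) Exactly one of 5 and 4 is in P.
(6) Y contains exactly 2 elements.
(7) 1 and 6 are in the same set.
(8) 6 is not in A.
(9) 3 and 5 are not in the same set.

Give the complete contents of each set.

P = {1, 5, 6}; A = {3}; Y = {2, 4}

From (8): 6 ∉ A.
(7): 1 matches 6: 1 ∉ A.
Suppose 1 ∉ P: no assignment then satisfies all the clues, so 1 ∈ P.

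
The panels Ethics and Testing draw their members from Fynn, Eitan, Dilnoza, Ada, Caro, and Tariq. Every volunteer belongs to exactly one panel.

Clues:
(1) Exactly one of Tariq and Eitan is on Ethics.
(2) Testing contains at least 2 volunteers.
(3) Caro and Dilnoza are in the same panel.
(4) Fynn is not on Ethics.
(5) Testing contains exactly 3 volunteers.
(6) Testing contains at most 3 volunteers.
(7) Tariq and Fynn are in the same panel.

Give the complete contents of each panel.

Ethics = {Caro, Dilnoza, Eitan}; Testing = {Ada, Fynn, Tariq}

From (4): Fynn ∉ Ethics.
(7): Tariq matches Fynn: Tariq ∉ Ethics.
Only one panel left: Fynn ∈ Testing.
Only one panel left: Tariq ∈ Testing.
(1) (exactly one): Eitan ∈ Ethics.
Suppose Dilnoza ∉ Ethics: no assignment then satisfies all the clues, so Dilnoza ∈ Ethics.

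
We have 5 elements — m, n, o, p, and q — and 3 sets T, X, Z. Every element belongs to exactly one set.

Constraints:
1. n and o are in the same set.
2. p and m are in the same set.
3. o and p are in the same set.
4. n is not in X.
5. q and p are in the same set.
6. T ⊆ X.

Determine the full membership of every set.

T = {}; X = {}; Z = {m, n, o, p, q}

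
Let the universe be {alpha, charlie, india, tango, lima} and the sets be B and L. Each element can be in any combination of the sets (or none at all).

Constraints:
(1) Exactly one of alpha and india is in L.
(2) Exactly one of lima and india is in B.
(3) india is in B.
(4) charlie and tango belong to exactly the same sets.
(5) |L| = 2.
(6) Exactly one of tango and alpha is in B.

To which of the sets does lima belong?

lima: L

From (3): india ∈ B.
(2) (exactly one): lima ∉ B.
Suppose lima ∉ L: no assignment then satisfies all the clues, so lima ∈ L.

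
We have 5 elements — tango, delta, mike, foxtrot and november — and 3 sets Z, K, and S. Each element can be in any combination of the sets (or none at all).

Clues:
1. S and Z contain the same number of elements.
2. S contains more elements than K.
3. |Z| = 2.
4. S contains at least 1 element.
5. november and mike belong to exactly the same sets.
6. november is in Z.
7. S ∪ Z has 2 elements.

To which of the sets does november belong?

november: S, Z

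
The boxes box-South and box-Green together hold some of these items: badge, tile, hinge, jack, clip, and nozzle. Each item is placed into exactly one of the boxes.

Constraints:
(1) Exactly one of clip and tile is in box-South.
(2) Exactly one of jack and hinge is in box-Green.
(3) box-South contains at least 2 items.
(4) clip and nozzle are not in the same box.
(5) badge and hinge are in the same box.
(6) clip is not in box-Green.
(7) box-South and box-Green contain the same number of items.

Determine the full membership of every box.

From (6): clip ∉ box-Green.
Only one box left: clip ∈ box-South.
(1) (exactly one): tile ∉ box-South.
(4): nozzle ∉ box-South.
Only one box left: tile ∈ box-Green.
Only one box left: nozzle ∈ box-Green.
Suppose badge ∉ box-South: no assignment then satisfies all the clues, so badge ∈ box-South.

box-South = {badge, clip, hinge}; box-Green = {jack, nozzle, tile}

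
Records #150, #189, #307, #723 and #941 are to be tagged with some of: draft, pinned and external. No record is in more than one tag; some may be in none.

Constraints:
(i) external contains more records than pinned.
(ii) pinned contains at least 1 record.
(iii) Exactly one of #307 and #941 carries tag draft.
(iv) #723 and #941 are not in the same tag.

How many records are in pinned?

1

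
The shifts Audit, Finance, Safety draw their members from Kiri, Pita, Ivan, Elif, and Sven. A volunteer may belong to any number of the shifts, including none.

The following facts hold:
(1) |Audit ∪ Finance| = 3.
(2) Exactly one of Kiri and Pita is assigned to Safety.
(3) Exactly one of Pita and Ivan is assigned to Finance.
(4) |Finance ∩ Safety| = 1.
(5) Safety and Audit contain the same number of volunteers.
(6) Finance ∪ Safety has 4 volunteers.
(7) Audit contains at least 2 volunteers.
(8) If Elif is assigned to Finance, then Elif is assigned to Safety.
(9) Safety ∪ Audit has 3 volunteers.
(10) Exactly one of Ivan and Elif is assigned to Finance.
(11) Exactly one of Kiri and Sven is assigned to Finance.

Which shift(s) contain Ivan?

Ivan: none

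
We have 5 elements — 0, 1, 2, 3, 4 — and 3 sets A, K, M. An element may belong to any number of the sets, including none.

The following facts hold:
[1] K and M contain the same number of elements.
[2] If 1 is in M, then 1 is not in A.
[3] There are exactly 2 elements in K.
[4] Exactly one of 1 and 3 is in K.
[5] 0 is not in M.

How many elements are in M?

2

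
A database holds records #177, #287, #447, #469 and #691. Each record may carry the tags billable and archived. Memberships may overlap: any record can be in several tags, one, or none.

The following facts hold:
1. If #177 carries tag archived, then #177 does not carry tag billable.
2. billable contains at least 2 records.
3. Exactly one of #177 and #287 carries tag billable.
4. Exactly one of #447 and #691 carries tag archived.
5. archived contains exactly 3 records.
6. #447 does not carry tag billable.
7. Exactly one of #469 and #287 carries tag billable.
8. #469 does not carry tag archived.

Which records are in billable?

billable = {#287, #691}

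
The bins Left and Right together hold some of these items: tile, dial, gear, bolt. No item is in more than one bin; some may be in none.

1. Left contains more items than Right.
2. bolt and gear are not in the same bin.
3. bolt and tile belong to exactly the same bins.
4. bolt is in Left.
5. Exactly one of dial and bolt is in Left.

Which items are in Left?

Left = {bolt, tile}

From (4): bolt ∈ Left.
(2): gear ∉ Left.
(3): tile matches bolt: tile ∈ Left.
(5) (exactly one): dial ∉ Left.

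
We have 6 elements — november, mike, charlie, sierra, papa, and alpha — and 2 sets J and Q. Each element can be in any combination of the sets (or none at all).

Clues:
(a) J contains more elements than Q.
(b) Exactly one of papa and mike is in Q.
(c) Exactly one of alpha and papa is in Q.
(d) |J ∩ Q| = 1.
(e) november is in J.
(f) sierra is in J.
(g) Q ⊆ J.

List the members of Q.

Q = {papa}

From (e): november ∈ J.
From (f): sierra ∈ J.
Suppose november ∈ Q: no assignment then satisfies all the clues, so november ∉ Q.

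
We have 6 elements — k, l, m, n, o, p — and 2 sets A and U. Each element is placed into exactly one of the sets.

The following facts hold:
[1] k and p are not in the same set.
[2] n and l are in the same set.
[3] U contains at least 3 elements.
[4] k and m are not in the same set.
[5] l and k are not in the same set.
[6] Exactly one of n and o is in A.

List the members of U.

U = {l, m, n, p}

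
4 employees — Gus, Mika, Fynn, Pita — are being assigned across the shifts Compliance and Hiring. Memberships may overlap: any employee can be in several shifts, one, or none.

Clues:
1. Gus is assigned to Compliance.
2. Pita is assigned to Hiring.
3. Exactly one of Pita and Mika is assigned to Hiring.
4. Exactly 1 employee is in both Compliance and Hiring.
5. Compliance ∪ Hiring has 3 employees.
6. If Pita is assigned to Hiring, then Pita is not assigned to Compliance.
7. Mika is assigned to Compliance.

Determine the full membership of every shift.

Compliance = {Gus, Mika}; Hiring = {Gus, Pita}

From (1): Gus ∈ Compliance.
From (2): Pita ∈ Hiring.
From (7): Mika ∈ Compliance.
(3) (exactly one): Mika ∉ Hiring.
(6): Pita ∉ Compliance.
Suppose Gus ∉ Hiring: no assignment then satisfies all the clues, so Gus ∈ Hiring.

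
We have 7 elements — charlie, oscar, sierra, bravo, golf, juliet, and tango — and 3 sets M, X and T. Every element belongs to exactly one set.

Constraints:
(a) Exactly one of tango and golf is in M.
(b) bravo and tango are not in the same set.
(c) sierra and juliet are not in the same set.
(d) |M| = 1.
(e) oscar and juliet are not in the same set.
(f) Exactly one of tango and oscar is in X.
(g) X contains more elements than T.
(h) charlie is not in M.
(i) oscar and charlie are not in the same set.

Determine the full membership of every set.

M = {tango}; X = {bravo, golf, oscar, sierra}; T = {charlie, juliet}

From (h): charlie ∉ M.
Suppose charlie ∈ X: no assignment then satisfies all the clues, so charlie ∉ X.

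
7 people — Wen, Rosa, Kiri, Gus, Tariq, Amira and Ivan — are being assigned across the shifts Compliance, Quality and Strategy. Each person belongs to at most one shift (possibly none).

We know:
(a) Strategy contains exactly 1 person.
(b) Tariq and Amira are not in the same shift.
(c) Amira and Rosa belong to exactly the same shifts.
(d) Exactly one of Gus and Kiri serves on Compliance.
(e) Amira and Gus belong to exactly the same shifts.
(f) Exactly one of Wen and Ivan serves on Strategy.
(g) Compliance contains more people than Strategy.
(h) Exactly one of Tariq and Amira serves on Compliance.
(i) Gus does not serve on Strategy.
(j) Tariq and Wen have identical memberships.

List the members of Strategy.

From (i): Gus ∉ Strategy.
(e): Amira matches Gus: Amira ∉ Strategy.
(c): Rosa matches Amira: Rosa ∉ Strategy.
Suppose Wen ∈ Strategy: no assignment then satisfies all the clues, so Wen ∉ Strategy.

Strategy = {Ivan}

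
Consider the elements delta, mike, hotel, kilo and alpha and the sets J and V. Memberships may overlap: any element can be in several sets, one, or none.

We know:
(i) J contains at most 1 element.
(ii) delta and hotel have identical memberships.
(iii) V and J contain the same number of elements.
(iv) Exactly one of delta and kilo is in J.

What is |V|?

1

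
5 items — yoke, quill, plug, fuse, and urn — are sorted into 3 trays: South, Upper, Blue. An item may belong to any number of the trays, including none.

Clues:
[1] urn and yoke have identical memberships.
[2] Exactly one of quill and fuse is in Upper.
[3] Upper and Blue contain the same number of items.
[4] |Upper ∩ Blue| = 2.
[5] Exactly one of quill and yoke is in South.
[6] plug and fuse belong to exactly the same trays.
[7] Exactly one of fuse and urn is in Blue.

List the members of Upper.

Upper = {fuse, plug}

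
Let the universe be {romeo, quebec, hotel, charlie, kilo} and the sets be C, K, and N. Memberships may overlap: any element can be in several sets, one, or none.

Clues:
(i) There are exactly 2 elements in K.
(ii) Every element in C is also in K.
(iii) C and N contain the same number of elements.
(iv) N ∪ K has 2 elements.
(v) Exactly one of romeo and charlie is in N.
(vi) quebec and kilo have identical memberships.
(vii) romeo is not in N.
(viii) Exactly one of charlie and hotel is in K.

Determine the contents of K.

K = {charlie, romeo}

From (vii): romeo ∉ N.
(v) (exactly one): charlie ∈ N.
Suppose romeo ∉ K: no assignment then satisfies all the clues, so romeo ∈ K.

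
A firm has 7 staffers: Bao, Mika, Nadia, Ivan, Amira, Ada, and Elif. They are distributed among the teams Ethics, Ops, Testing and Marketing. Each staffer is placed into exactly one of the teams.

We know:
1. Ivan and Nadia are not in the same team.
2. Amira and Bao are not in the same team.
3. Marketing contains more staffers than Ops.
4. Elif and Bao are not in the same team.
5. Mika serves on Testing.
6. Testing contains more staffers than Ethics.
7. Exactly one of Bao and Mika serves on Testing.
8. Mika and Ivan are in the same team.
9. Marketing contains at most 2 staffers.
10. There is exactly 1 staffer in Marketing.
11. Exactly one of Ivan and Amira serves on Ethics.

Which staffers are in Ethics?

Ethics = {Amira, Nadia}

From (5): Mika ∈ Testing.
(7) (exactly one): Bao ∉ Testing.
(8): Ivan matches Mika: Ivan ∉ Ethics.
(8): Ivan matches Mika: Ivan ∉ Ops.
(8): Ivan matches Mika: Ivan ∈ Testing.
(11) (exactly one): Amira ∈ Ethics.
(1): Nadia ∉ Testing.
(2): Bao ∉ Ethics.
Suppose Nadia ∉ Ethics: no assignment then satisfies all the clues, so Nadia ∈ Ethics.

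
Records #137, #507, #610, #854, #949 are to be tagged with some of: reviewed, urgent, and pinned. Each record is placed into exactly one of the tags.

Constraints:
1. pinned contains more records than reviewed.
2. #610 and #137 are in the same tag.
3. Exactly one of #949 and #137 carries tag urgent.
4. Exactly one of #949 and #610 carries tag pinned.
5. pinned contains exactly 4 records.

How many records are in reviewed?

0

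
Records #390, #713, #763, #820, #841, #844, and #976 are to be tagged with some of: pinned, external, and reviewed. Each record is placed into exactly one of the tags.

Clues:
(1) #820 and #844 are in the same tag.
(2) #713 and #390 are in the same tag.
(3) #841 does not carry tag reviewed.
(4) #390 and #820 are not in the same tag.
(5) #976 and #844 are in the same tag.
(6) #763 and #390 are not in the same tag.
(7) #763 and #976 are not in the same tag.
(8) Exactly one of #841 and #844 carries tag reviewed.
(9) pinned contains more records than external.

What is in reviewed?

reviewed = {#820, #844, #976}

From (3): #841 ∉ reviewed.
(8) (exactly one): #844 ∈ reviewed.
(1): #820 matches #844: #820 ∉ pinned.
(1): #820 matches #844: #820 ∉ external.
(1): #820 matches #844: #820 ∈ reviewed.
(4): #390 ∉ reviewed.
(5): #976 matches #844: #976 ∉ pinned.
(5): #976 matches #844: #976 ∉ external.
(5): #976 matches #844: #976 ∈ reviewed.
(7): #763 ∉ reviewed.
(2): #713 matches #390: #713 ∉ reviewed.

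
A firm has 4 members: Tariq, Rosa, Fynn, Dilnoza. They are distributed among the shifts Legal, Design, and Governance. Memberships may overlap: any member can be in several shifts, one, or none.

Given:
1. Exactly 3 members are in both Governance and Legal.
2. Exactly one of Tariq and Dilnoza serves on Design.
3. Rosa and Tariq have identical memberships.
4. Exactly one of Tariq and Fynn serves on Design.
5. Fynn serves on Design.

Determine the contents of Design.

From (5): Fynn ∈ Design.
(4) (exactly one): Tariq ∉ Design.
(2) (exactly one): Dilnoza ∈ Design.
(3): Rosa matches Tariq: Rosa ∉ Design.

Design = {Dilnoza, Fynn}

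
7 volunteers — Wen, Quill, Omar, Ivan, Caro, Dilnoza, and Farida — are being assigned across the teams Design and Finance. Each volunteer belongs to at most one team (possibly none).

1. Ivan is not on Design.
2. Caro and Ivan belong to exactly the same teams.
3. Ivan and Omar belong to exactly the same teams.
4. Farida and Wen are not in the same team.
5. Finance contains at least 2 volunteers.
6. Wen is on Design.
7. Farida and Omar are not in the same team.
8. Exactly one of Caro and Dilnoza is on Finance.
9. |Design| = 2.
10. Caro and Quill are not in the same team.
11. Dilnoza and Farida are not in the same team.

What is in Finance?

Finance = {Caro, Ivan, Omar}

From (1): Ivan ∉ Design.
From (6): Wen ∈ Design.
(2): Caro matches Ivan: Caro ∉ Design.
(3): Omar matches Ivan: Omar ∉ Design.
(4): Farida ∉ Design.
Suppose Quill ∈ Finance: no assignment then satisfies all the clues, so Quill ∉ Finance.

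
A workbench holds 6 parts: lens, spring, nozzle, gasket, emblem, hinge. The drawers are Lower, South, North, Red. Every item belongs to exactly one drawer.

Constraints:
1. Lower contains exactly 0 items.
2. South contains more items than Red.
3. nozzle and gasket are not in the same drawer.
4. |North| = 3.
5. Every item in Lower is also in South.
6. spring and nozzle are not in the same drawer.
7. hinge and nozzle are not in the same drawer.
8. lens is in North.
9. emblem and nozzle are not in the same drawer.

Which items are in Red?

Red = {nozzle}

From (8): lens ∈ North.
(1): Lower already has 0, so the rest are out.
Suppose spring ∈ Red: no assignment then satisfies all the clues, so spring ∉ Red.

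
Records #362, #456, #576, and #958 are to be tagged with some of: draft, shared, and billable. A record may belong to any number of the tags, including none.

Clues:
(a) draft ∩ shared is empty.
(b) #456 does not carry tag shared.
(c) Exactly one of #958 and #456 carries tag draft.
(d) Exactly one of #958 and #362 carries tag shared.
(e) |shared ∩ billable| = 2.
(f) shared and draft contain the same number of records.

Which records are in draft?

draft = {#362, #456}

From (b): #456 ∉ shared.
Suppose #362 ∉ draft: no assignment then satisfies all the clues, so #362 ∈ draft.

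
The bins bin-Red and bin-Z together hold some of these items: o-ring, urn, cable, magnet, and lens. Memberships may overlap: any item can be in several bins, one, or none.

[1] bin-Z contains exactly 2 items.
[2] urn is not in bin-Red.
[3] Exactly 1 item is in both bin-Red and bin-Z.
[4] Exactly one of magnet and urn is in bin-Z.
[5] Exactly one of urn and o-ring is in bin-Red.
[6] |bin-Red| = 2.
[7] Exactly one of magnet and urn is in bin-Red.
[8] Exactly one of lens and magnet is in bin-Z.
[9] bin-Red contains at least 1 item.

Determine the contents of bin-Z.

bin-Z = {cable, magnet}

From (2): urn ∉ bin-Red.
(5) (exactly one): o-ring ∈ bin-Red.
(7) (exactly one): magnet ∈ bin-Red.
(6): bin-Red already has 2, so the rest are out.
Suppose o-ring ∈ bin-Z: no assignment then satisfies all the clues, so o-ring ∉ bin-Z.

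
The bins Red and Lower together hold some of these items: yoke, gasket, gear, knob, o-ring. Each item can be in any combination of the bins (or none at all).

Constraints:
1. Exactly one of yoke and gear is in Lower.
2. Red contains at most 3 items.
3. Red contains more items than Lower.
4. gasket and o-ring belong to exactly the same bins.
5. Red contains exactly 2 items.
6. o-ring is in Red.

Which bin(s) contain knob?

knob: none

From (6): o-ring ∈ Red.
(4): gasket matches o-ring: gasket ∈ Red.
(5): Red already has 2, so the rest are out.
Suppose knob ∈ Lower: no assignment then satisfies all the clues, so knob ∉ Lower.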